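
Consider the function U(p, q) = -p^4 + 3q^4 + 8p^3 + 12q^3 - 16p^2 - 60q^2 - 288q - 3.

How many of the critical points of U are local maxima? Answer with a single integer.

2

U separates as a function of p plus a function of q, so ∇U=0 decouples.
∂U/∂p = -4p(p - 4)(p - 2) = 0 at p ∈ {0, 2, 4}; ∂U/∂q = 12(q - 3)(q + 2)(q + 4) = 0 at q ∈ {-4, -2, 3}.
The Hessian is diagonal: diag(U_pp, U_qq). Second derivatives: U_pp(0)=-32, U_pp(2)=16, U_pp(4)=-32; U_qq(-4)=168, U_qq(-2)=-120, U_qq(3)=420.
Local maxima occur where both diagonal entries negative: (0, -2), (4, -2). Count: 2.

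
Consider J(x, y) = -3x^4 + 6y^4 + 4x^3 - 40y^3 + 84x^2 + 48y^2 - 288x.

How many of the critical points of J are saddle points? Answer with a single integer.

5

J separates as a function of x plus a function of y, so ∇J=0 decouples.
∂J/∂x = -12(x - 3)(x - 2)(x + 4) = 0 at x ∈ {-4, 2, 3}; ∂J/∂y = 24y(y - 4)(y - 1) = 0 at y ∈ {0, 1, 4}.
The Hessian is diagonal: diag(J_xx, J_yy). Second derivatives: J_xx(-4)=-504, J_xx(2)=72, J_xx(3)=-84; J_yy(0)=96, J_yy(1)=-72, J_yy(4)=288.
Saddle points occur where the two diagonal entries have opposite signs: (-4, 0), (-4, 4), (2, 1), (3, 0), (3, 4). Count: 5.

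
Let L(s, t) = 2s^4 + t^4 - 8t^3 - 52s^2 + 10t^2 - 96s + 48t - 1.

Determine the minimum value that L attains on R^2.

L(s,t) separates as P(s) + Q(t) − 1, so its minimum is min P + min Q − 1.
P'(s) = 8(s - 4)(s + 1)(s + 3) vanishes at s ∈ {-3, -1, 4}; Q'(t) = 4(t - 4)(t - 3)(t + 1) vanishes at t ∈ {-1, 3, 4}.
Local minima of P (where P''>0): P(-3)=-18, P(4)=-704. Local minima of Q: Q(-1)=-29, Q(4)=96.
So the global minimum of L is P(4) + Q(-1) − 1 = -704 − 29 − 1 = -734, attained at (4, -1).

-734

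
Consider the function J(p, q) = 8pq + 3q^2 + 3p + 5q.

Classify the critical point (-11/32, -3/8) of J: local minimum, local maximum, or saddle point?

saddle point

The Hessian of J is constant: H = [[0, 8], [8, 6]].
det(H) = 0·6 − 8² = -64.
Since det(H) < 0, H is indefinite and the critical point is a saddle point.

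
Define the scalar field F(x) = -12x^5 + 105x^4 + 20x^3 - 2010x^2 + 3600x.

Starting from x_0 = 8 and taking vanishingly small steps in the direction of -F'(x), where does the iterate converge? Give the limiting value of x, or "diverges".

diverges

F'(x) = -60(x - 5)(x - 4)(x - 1)(x + 3), so F'(8) = -55440.
Gradient descent moves in the -F' direction, i.e. x is increasing.
There is no critical point above x=8, and F' keeps the same sign, so the iterate runs off to +∞.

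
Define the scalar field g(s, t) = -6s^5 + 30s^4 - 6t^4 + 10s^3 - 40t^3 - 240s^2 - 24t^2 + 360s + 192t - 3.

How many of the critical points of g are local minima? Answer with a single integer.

2

g separates as a function of s plus a function of t, so ∇g=0 decouples.
∂g/∂s = -30(s - 3)(s - 2)(s - 1)(s + 2) = 0 at s ∈ {-2, 1, 2, 3}; ∂g/∂t = -24(t - 1)(t + 2)(t + 4) = 0 at t ∈ {-4, -2, 1}.
The Hessian is diagonal: diag(g_ss, g_tt). Second derivatives: g_ss(-2)=1800, g_ss(1)=-180, g_ss(2)=120, g_ss(3)=-300; g_tt(-4)=-240, g_tt(-2)=144, g_tt(1)=-360.
Local minima occur where both diagonal entries positive: (-2, -2), (2, -2). Count: 2.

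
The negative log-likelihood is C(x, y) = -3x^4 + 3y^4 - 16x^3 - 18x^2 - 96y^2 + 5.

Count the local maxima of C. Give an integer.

C separates as a function of x plus a function of y, so ∇C=0 decouples.
∂C/∂x = -12x(x + 1)(x + 3) = 0 at x ∈ {-3, -1, 0}; ∂C/∂y = 12y(y - 4)(y + 4) = 0 at y ∈ {-4, 0, 4}.
The Hessian is diagonal: diag(C_xx, C_yy). Second derivatives: C_xx(-3)=-72, C_xx(-1)=24, C_xx(0)=-36; C_yy(-4)=384, C_yy(0)=-192, C_yy(4)=384.
Local maxima occur where both diagonal entries negative: (-3, 0), (0, 0). Count: 2.

2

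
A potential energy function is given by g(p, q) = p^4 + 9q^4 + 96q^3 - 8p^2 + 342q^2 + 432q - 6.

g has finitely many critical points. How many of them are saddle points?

g separates as a function of p plus a function of q, so ∇g=0 decouples.
∂g/∂p = 4p(p - 2)(p + 2) = 0 at p ∈ {-2, 0, 2}; ∂g/∂q = 36(q + 1)(q + 3)(q + 4) = 0 at q ∈ {-4, -3, -1}.
The Hessian is diagonal: diag(g_pp, g_qq). Second derivatives: g_pp(-2)=32, g_pp(0)=-16, g_pp(2)=32; g_qq(-4)=108, g_qq(-3)=-72, g_qq(-1)=216.
Saddle points occur where the two diagonal entries have opposite signs: (-2, -3), (0, -4), (0, -1), (2, -3). Count: 4.

4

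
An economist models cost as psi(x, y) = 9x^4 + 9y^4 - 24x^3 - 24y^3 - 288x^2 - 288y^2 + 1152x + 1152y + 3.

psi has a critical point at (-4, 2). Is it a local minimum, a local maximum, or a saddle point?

saddle point

The mixed partial ∂²psi/∂x∂y is 0, so the Hessian at any point is diag(psi_xx, psi_yy) = diag(36(3x^2 - 4x - 16), 36(3y^2 - 4y - 16)).
At (-4, 2): H = diag(1728, -432).
The eigenvalues have opposite signs, so H is indefinite: a saddle point.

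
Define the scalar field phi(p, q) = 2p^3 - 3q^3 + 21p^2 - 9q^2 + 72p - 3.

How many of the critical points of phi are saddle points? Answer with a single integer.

phi separates as a function of p plus a function of q, so ∇phi=0 decouples.
∂phi/∂p = 6(p + 3)(p + 4) = 0 at p ∈ {-4, -3}; ∂phi/∂q = -9q(q + 2) = 0 at q ∈ {-2, 0}.
The Hessian is diagonal: diag(phi_pp, phi_qq). Second derivatives: phi_pp(-4)=-6, phi_pp(-3)=6; phi_qq(-2)=18, phi_qq(0)=-18.
Saddle points occur where the two diagonal entries have opposite signs: (-4, -2), (-3, 0). Count: 2.

2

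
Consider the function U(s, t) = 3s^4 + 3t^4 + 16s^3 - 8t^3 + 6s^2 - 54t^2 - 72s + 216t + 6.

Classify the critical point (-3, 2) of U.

saddle point

The mixed partial ∂²U/∂s∂t is 0, so the Hessian at any point is diag(U_ss, U_tt) = diag(12(3s^2 + 8s + 1), 12(3t^2 - 4t - 9)).
At (-3, 2): H = diag(48, -60).
The eigenvalues have opposite signs, so H is indefinite: a saddle point.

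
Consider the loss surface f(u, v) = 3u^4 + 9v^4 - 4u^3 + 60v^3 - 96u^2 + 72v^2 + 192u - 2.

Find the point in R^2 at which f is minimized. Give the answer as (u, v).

f(u,v) separates as P(u) + Q(v) − 2, so its minimum is min P + min Q − 2.
P'(u) = 12(u - 4)(u - 1)(u + 4) vanishes at u ∈ {-4, 1, 4}; Q'(v) = 36v(v + 1)(v + 4) vanishes at v ∈ {-4, -1, 0}.
Local minima of P (where P''>0): P(-4)=-1280, P(4)=-256. Local minima of Q: Q(-4)=-384, Q(0)=0.
So the global minimum of f is P(-4) + Q(-4) − 2 = -1280 − 384 − 2 = -1666, attained at (-4, -4).

(-4, -4)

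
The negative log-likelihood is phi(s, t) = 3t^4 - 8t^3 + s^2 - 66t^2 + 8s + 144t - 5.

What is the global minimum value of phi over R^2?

phi(s,t) separates as P(s) + Q(t) − 5, so its minimum is min P + min Q − 5.
P'(s) = 2s + 8 vanishes at s ∈ {-4}; Q'(t) = 12(t - 4)(t - 1)(t + 3) vanishes at t ∈ {-3, 1, 4}.
Local minima of P (where P''>0): P(-4)=-16. Local minima of Q: Q(-3)=-567, Q(4)=-224.
So the global minimum of phi is P(-4) + Q(-3) − 5 = -16 − 567 − 5 = -588, attained at (-4, -3).

-588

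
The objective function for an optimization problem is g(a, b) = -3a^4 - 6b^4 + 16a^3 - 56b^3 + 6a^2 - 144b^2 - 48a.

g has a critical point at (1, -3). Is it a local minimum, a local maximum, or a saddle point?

local minimum

The mixed partial ∂²g/∂a∂b is 0, so the Hessian at any point is diag(g_aa, g_bb) = diag(12(-3a^2 + 8a + 1), -24(3b^2 + 14b + 12)).
At (1, -3): H = diag(72, 72).
Both eigenvalues are positive, so H is positive definite: a local minimum.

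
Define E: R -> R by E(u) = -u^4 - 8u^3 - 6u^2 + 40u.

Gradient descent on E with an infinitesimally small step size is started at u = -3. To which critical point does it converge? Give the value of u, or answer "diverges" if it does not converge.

-2

E'(u) = -4(u - 1)(u + 2)(u + 5), so E'(-3) = -32.
Gradient descent moves in the -E' direction, i.e. u is increasing.
The nearest critical point in that direction is u = -2, where E'' = 36 > 0 (a local minimum). The iterate converges there.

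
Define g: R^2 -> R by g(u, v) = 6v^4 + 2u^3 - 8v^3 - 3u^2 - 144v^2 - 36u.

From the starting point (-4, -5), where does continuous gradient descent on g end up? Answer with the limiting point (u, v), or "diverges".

diverges

g is separable, so gradient descent decouples: u follows -∂g/∂u, v follows -∂g/∂v.
∂g/∂u = 6(u - 3)(u + 2); at u=-4 this is 84, so u decreases.
∂g/∂v = 24v(v - 4)(v + 3); at v=-5 this is -2160, so v increases.
The u-coordinate has no critical point in that direction and runs off to infinity.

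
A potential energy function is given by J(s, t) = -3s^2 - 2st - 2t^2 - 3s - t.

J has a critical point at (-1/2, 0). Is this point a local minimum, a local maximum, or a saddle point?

local maximum

The Hessian of J is constant: H = [[-6, -2], [-2, -4]].
det(H) = (-6)·(-4) − (-2)² = 20.
det(H) > 0 and tr(H) = -10 < 0, so H is negative definite and the point is a local maximum.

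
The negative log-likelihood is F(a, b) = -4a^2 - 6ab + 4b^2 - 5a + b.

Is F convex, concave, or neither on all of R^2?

F is quadratic, so its Hessian is the constant matrix H = [[-8, -6], [-6, 8]].
det(H) = -100, tr(H) = 0.
det(H) < 0, so H is indefinite: neither convex nor concave.

neither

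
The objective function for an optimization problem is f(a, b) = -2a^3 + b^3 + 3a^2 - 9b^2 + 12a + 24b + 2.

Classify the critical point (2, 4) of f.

The mixed partial ∂²f/∂a∂b is 0, so the Hessian at any point is diag(f_aa, f_bb) = diag(6(-2a + 1), 6(b - 3)).
At (2, 4): H = diag(-18, 6).
The eigenvalues have opposite signs, so H is indefinite: a saddle point.

saddle point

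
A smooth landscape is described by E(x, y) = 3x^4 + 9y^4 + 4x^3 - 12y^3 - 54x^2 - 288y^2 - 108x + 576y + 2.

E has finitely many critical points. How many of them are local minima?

E separates as a function of x plus a function of y, so ∇E=0 decouples.
∂E/∂x = 12(x - 3)(x + 1)(x + 3) = 0 at x ∈ {-3, -1, 3}; ∂E/∂y = 36(y - 4)(y - 1)(y + 4) = 0 at y ∈ {-4, 1, 4}.
The Hessian is diagonal: diag(E_xx, E_yy). Second derivatives: E_xx(-3)=144, E_xx(-1)=-96, E_xx(3)=288; E_yy(-4)=1440, E_yy(1)=-540, E_yy(4)=864.
Local minima occur where both diagonal entries positive: (-3, -4), (-3, 4), (3, -4), (3, 4). Count: 4.

4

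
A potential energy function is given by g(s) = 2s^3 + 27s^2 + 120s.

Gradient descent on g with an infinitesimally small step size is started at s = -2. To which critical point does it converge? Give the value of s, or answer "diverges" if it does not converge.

-4

g'(s) = 6(s + 4)(s + 5), so g'(-2) = 36.
Gradient descent moves in the -g' direction, i.e. s is decreasing.
The nearest critical point in that direction is s = -4, where g'' = 6 > 0 (a local minimum). The iterate converges there.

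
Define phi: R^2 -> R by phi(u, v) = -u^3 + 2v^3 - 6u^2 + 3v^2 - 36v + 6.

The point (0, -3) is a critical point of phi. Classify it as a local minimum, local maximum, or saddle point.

The mixed partial ∂²phi/∂u∂v is 0, so the Hessian at any point is diag(phi_uu, phi_vv) = diag(-6(u + 2), 6(2v + 1)).
At (0, -3): H = diag(-12, -30).
Both eigenvalues are negative, so H is negative definite: a local maximum.

local maximum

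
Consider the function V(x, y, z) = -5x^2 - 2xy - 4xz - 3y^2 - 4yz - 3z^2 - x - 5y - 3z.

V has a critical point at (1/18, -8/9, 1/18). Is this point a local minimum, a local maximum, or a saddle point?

local maximum

The Hessian is constant: H = [[-10, -2, -4], [-2, -6, -4], [-4, -4, -6]].
Leading principal minors: Δ₁ = -10, Δ₂ = 56, Δ₃ = -144.
The minors alternate sign starting negative (−, +, −), so H is negative definite: a local maximum.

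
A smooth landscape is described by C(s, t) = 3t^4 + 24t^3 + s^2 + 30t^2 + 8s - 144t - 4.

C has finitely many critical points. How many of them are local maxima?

C separates as a function of s plus a function of t, so ∇C=0 decouples.
∂C/∂s = 2(s + 4) = 0 at s ∈ {-4}; ∂C/∂t = 12(t - 1)(t + 3)(t + 4) = 0 at t ∈ {-4, -3, 1}.
The Hessian is diagonal: diag(C_ss, C_tt). Second derivatives: C_ss(-4)=2; C_tt(-4)=60, C_tt(-3)=-48, C_tt(1)=240.
Local maxima occur where both diagonal entries negative: none. Count: 0.

0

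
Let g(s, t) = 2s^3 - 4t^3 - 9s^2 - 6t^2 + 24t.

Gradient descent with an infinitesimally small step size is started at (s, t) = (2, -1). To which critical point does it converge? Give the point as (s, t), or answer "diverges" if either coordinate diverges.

(3, -2)

g is separable, so gradient descent decouples: s follows -∂g/∂s, t follows -∂g/∂t.
∂g/∂s = 6s(s - 3); at s=2 this is -12, so s increases.
∂g/∂t = -12(t - 1)(t + 2); at t=-1 this is 24, so t decreases.
s converges to its nearest critical value 3 (a local min of the s-part); t converges to -2. The iterate converges to (3, -2).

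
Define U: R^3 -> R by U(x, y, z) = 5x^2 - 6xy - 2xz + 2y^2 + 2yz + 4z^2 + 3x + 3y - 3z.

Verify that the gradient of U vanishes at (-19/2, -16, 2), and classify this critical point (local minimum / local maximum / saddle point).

∇U = (10x - 6y - 2z + 3, -6x + 4y + 2z + 3, -2x + 2y + 8z - 3); substituting (-19/2, -16, 2) gives ∇U = (0, 0, 0), so (-19/2, -16, 2) is indeed a critical point.
The Hessian is constant: H = [[10, -6, -2], [-6, 4, 2], [-2, 2, 8]].
Leading principal minors: Δ₁ = 10, Δ₂ = 4, Δ₃ = 24.
All leading minors are positive, so H is positive definite: a local minimum.

local minimum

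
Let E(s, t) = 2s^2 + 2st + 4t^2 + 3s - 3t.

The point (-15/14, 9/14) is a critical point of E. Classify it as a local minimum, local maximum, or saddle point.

The Hessian of E is constant: H = [[4, 2], [2, 8]].
det(H) = 4·8 − 2² = 28.
det(H) > 0 and tr(H) = 12 > 0, so H is positive definite and the point is a local minimum.

local minimum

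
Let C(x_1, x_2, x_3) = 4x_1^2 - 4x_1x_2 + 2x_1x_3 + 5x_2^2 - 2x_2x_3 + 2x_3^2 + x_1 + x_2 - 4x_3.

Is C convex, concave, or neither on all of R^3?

C is quadratic, so its Hessian is the constant matrix H = [[8, -4, 2], [-4, 10, -2], [2, -2, 4]].
Leading principal minors: 8, 64, 216.
All positive ⇒ H ≻ 0 ⇒ convex.

convex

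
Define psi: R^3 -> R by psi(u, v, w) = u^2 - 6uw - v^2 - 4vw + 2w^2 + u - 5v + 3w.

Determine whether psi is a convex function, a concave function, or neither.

neither

psi is quadratic, so its Hessian is the constant matrix H = [[2, 0, -6], [0, -2, -4], [-6, -4, 4]].
Leading principal minors: 2, -4, 24.
Neither pattern holds ⇒ H is indefinite ⇒ neither convex nor concave.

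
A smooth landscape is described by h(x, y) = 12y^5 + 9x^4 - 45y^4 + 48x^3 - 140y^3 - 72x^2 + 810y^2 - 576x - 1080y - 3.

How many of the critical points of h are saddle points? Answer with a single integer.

h separates as a function of x plus a function of y, so ∇h=0 decouples.
∂h/∂x = 36(x - 2)(x + 2)(x + 4) = 0 at x ∈ {-4, -2, 2}; ∂h/∂y = 60(y - 3)(y - 2)(y - 1)(y + 3) = 0 at y ∈ {-3, 1, 2, 3}.
The Hessian is diagonal: diag(h_xx, h_yy). Second derivatives: h_xx(-4)=432, h_xx(-2)=-288, h_xx(2)=864; h_yy(-3)=-7200, h_yy(1)=480, h_yy(2)=-300, h_yy(3)=720.
Saddle points occur where the two diagonal entries have opposite signs: (-4, -3), (-4, 2), (-2, 1), (-2, 3), (2, -3), (2, 2). Count: 6.

6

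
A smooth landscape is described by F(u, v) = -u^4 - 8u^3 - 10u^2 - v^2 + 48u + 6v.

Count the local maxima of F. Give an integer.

2

F separates as a function of u plus a function of v, so ∇F=0 decouples.
∂F/∂u = -4(u - 1)(u + 3)(u + 4) = 0 at u ∈ {-4, -3, 1}; ∂F/∂v = -2(v - 3) = 0 at v ∈ {3}.
The Hessian is diagonal: diag(F_uu, F_vv). Second derivatives: F_uu(-4)=-20, F_uu(-3)=16, F_uu(1)=-80; F_vv(3)=-2.
Local maxima occur where both diagonal entries negative: (-4, 3), (1, 3). Count: 2.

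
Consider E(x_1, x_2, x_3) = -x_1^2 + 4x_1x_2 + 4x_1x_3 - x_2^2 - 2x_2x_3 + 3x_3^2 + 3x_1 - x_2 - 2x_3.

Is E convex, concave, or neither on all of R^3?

neither

E is quadratic, so its Hessian is the constant matrix H = [[-2, 4, 4], [4, -2, -2], [4, -2, 6]].
Leading principal minors: -2, -12, -96.
Neither pattern holds ⇒ H is indefinite ⇒ neither convex nor concave.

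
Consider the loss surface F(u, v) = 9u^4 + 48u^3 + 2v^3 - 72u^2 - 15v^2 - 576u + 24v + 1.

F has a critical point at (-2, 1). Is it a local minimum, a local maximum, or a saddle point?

The mixed partial ∂²F/∂u∂v is 0, so the Hessian at any point is diag(F_uu, F_vv) = diag(36(3u^2 + 8u - 4), 6(2v - 5)).
At (-2, 1): H = diag(-288, -18).
Both eigenvalues are negative, so H is negative definite: a local maximum.

local maximum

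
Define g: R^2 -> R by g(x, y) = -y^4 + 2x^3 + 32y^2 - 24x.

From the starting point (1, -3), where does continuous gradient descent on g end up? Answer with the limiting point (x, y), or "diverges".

g is separable, so gradient descent decouples: x follows -∂g/∂x, y follows -∂g/∂y.
∂g/∂x = 6(x - 2)(x + 2); at x=1 this is -18, so x increases.
∂g/∂y = -4y(y - 4)(y + 4); at y=-3 this is -84, so y increases.
x converges to its nearest critical value 2 (a local min of the x-part); y converges to 0. The iterate converges to (2, 0).

(2, 0)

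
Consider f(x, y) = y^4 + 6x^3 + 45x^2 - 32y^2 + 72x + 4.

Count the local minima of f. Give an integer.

f separates as a function of x plus a function of y, so ∇f=0 decouples.
∂f/∂x = 18(x + 1)(x + 4) = 0 at x ∈ {-4, -1}; ∂f/∂y = 4y(y - 4)(y + 4) = 0 at y ∈ {-4, 0, 4}.
The Hessian is diagonal: diag(f_xx, f_yy). Second derivatives: f_xx(-4)=-54, f_xx(-1)=54; f_yy(-4)=128, f_yy(0)=-64, f_yy(4)=128.
Local minima occur where both diagonal entries positive: (-1, -4), (-1, 4). Count: 2.

2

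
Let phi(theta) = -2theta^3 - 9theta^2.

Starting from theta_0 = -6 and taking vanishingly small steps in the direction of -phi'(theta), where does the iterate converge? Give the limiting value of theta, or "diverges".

phi'(theta) = -6theta(theta + 3), so phi'(-6) = -108.
Gradient descent moves in the -phi' direction, i.e. theta is increasing.
The nearest critical point in that direction is theta = -3, where phi'' = 18 > 0 (a local minimum). The iterate converges there.

-3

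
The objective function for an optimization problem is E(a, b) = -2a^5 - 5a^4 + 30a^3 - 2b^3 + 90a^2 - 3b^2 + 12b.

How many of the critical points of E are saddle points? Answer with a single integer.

E separates as a function of a plus a function of b, so ∇E=0 decouples.
∂E/∂a = -10a(a - 3)(a + 2)(a + 3) = 0 at a ∈ {-3, -2, 0, 3}; ∂E/∂b = -6(b - 1)(b + 2) = 0 at b ∈ {-2, 1}.
The Hessian is diagonal: diag(E_aa, E_bb). Second derivatives: E_aa(-3)=180, E_aa(-2)=-100, E_aa(0)=180, E_aa(3)=-900; E_bb(-2)=18, E_bb(1)=-18.
Saddle points occur where the two diagonal entries have opposite signs: (-3, 1), (-2, -2), (0, 1), (3, -2). Count: 4.

4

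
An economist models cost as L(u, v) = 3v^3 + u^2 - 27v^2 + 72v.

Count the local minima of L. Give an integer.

1

L separates as a function of u plus a function of v, so ∇L=0 decouples.
∂L/∂u = 2u = 0 at u ∈ {0}; ∂L/∂v = 9(v - 4)(v - 2) = 0 at v ∈ {2, 4}.
The Hessian is diagonal: diag(L_uu, L_vv). Second derivatives: L_uu(0)=2; L_vv(2)=-18, L_vv(4)=18.
Local minima occur where both diagonal entries positive: (0, 4). Count: 1.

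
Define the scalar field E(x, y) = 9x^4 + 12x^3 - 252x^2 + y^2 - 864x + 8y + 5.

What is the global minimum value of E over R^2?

E(x,y) separates as P(x) + Q(y) + 5, so its minimum is min P + min Q + 5.
P'(x) = 36(x - 4)(x + 2)(x + 3) vanishes at x ∈ {-3, -2, 4}; Q'(y) = 2y + 8 vanishes at y ∈ {-4}.
Local minima of P (where P''>0): P(-3)=729, P(4)=-4416. Local minima of Q: Q(-4)=-16.
So the global minimum of E is P(4) + Q(-4) + 5 = -4416 − 16 + 5 = -4427, attained at (4, -4).

-4427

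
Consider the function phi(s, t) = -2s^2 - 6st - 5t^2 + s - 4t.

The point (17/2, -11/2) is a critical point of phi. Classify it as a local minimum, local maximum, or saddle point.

local maximum

The Hessian of phi is constant: H = [[-4, -6], [-6, -10]].
det(H) = (-4)·(-10) − (-6)² = 4.
det(H) > 0 and tr(H) = -14 < 0, so H is negative definite and the point is a local maximum.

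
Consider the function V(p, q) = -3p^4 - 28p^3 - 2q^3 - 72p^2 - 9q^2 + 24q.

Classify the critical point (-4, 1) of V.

local maximum

The mixed partial ∂²V/∂p∂q is 0, so the Hessian at any point is diag(V_pp, V_qq) = diag(-12(3p^2 + 14p + 12), -6(2q + 3)).
At (-4, 1): H = diag(-48, -30).
Both eigenvalues are negative, so H is negative definite: a local maximum.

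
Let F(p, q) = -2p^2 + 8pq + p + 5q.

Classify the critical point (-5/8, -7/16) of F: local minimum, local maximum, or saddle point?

The Hessian of F is constant: H = [[-4, 8], [8, 0]].
det(H) = (-4)·0 − 8² = -64.
Since det(H) < 0, H is indefinite and the critical point is a saddle point.

saddle point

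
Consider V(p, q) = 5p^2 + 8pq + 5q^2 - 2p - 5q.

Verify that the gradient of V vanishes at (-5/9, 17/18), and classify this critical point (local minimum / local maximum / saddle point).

local minimum

∇V = (10p + 8q - 2, 8p + 10q - 5); substituting (-5/9, 17/18) gives ∇V = (0, 0), so (-5/9, 17/18) is indeed a critical point.
The Hessian of V is constant: H = [[10, 8], [8, 10]].
det(H) = 10·10 − 8² = 36.
det(H) > 0 and tr(H) = 20 > 0, so H is positive definite and the point is a local minimum.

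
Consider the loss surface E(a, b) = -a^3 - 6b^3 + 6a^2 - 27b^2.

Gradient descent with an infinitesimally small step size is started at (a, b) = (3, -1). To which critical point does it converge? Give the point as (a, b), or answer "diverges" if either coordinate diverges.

E is separable, so gradient descent decouples: a follows -∂E/∂a, b follows -∂E/∂b.
∂E/∂a = -3a(a - 4); at a=3 this is 9, so a decreases.
∂E/∂b = -18b(b + 3); at b=-1 this is 36, so b decreases.
a converges to its nearest critical value 0 (a local min of the a-part); b converges to -3. The iterate converges to (0, -3).

(0, -3)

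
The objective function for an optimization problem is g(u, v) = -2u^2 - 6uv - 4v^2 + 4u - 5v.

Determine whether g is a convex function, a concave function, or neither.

neither

g is quadratic, so its Hessian is the constant matrix H = [[-4, -6], [-6, -8]].
det(H) = -4, tr(H) = -12.
det(H) < 0, so H is indefinite: neither convex nor concave.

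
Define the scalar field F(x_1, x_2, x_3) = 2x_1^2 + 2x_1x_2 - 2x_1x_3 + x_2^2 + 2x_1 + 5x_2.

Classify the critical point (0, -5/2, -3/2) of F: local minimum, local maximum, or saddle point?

The Hessian is constant: H = [[4, 2, -2], [2, 2, 0], [-2, 0, 0]].
Leading principal minors: Δ₁ = 4, Δ₂ = 4, Δ₃ = -8.
The minors fit neither the all-positive nor the alternating-sign pattern, so H is indefinite: a saddle point.

saddle point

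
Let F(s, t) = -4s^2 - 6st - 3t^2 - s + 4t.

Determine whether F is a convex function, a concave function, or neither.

concave

F is quadratic, so its Hessian is the constant matrix H = [[-8, -6], [-6, -6]].
det(H) = 12, tr(H) = -14.
det(H) > 0 and tr(H) < 0, so H is negative definite everywhere: concave.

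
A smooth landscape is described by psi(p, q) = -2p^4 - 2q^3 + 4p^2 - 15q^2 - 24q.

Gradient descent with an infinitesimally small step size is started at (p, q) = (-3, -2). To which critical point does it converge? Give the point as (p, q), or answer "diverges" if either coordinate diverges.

psi is separable, so gradient descent decouples: p follows -∂psi/∂p, q follows -∂psi/∂q.
∂psi/∂p = -8p(p - 1)(p + 1); at p=-3 this is 192, so p decreases.
∂psi/∂q = -6(q + 1)(q + 4); at q=-2 this is 12, so q decreases.
The p-coordinate has no critical point in that direction and runs off to infinity.

diverges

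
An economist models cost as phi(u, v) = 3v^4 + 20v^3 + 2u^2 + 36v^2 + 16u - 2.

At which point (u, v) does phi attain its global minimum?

(-4, 0)

phi(u,v) separates as P(u) + Q(v) − 2, so its minimum is min P + min Q − 2.
P'(u) = 4u + 16 vanishes at u ∈ {-4}; Q'(v) = 12v(v + 2)(v + 3) vanishes at v ∈ {-3, -2, 0}.
Local minima of P (where P''>0): P(-4)=-32. Local minima of Q: Q(-3)=27, Q(0)=0.
So the global minimum of phi is P(-4) + Q(0) − 2 = -32 + 0 − 2 = -34, attained at (-4, 0).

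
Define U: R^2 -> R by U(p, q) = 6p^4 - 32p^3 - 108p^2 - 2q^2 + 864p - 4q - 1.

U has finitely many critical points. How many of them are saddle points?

2

U separates as a function of p plus a function of q, so ∇U=0 decouples.
∂U/∂p = 24(p - 4)(p - 3)(p + 3) = 0 at p ∈ {-3, 3, 4}; ∂U/∂q = -4(q + 1) = 0 at q ∈ {-1}.
The Hessian is diagonal: diag(U_pp, U_qq). Second derivatives: U_pp(-3)=1008, U_pp(3)=-144, U_pp(4)=168; U_qq(-1)=-4.
Saddle points occur where the two diagonal entries have opposite signs: (-3, -1), (4, -1). Count: 2.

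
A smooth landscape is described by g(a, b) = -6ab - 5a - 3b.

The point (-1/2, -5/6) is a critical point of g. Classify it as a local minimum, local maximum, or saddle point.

saddle point

The Hessian of g is constant: H = [[0, -6], [-6, 0]].
det(H) = 0·0 − (-6)² = -36.
Since det(H) < 0, H is indefinite and the critical point is a saddle point.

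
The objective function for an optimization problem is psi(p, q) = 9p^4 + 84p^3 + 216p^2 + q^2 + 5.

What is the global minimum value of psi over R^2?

5

psi(p,q) separates as A(p) + B(q) + 5, so its minimum is min A + min B + 5.
A'(p) = 36p(p + 3)(p + 4) vanishes at p ∈ {-4, -3, 0}; B'(q) = 2q vanishes at q ∈ {0}.
Local minima of A (where A''>0): A(-4)=384, A(0)=0. Local minima of B: B(0)=0.
So the global minimum of psi is A(0) + B(0) + 5 = 0 + 0 + 5 = 5, attained at (0, 0).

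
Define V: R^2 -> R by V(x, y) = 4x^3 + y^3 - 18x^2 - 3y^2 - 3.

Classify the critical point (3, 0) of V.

The mixed partial ∂²V/∂x∂y is 0, so the Hessian at any point is diag(V_xx, V_yy) = diag(12(2x - 3), 6(y - 1)).
At (3, 0): H = diag(36, -6).
The eigenvalues have opposite signs, so H is indefinite: a saddle point.

saddle point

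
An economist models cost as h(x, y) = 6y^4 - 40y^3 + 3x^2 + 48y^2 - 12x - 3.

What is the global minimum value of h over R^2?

-271

h(x,y) separates as P(x) + Q(y) − 3, so its minimum is min P + min Q − 3.
P'(x) = 6x - 12 vanishes at x ∈ {2}; Q'(y) = 24y(y - 4)(y - 1) vanishes at y ∈ {0, 1, 4}.
Local minima of P (where P''>0): P(2)=-12. Local minima of Q: Q(0)=0, Q(4)=-256.
So the global minimum of h is P(2) + Q(4) − 3 = -12 − 256 − 3 = -271, attained at (2, 4).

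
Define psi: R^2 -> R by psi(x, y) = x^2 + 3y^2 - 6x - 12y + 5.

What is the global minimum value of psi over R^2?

psi(x,y) separates as P(x) + Q(y) + 5, so its minimum is min P + min Q + 5.
P'(x) = 2x - 6 vanishes at x ∈ {3}; Q'(y) = 6y - 12 vanishes at y ∈ {2}.
Local minima of P (where P''>0): P(3)=-9. Local minima of Q: Q(2)=-12.
So the global minimum of psi is P(3) + Q(2) + 5 = -9 − 12 + 5 = -16, attained at (3, 2).

-16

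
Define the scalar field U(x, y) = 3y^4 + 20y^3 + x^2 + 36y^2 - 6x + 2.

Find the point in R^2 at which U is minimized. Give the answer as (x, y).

(3, 0)

U(x,y) separates as P(x) + Q(y) + 2, so its minimum is min P + min Q + 2.
P'(x) = 2x - 6 vanishes at x ∈ {3}; Q'(y) = 12y(y + 2)(y + 3) vanishes at y ∈ {-3, -2, 0}.
Local minima of P (where P''>0): P(3)=-9. Local minima of Q: Q(-3)=27, Q(0)=0.
So the global minimum of U is P(3) + Q(0) + 2 = -9 + 0 + 2 = -7, attained at (3, 0).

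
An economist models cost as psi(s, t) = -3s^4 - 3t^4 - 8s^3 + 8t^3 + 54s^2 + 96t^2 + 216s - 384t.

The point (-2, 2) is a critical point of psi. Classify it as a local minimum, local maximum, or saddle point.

The mixed partial ∂²psi/∂s∂t is 0, so the Hessian at any point is diag(psi_ss, psi_tt) = diag(12(-3s^2 - 4s + 9), 12(-3t^2 + 4t + 16)).
At (-2, 2): H = diag(60, 144).
Both eigenvalues are positive, so H is positive definite: a local minimum.

local minimum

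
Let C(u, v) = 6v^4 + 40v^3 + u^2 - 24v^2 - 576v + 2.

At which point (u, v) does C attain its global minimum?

C(u,v) separates as P(u) + Q(v) + 2, so its minimum is min P + min Q + 2.
P'(u) = 2u vanishes at u ∈ {0}; Q'(v) = 24(v - 2)(v + 3)(v + 4) vanishes at v ∈ {-4, -3, 2}.
Local minima of P (where P''>0): P(0)=0. Local minima of Q: Q(-4)=896, Q(2)=-832.
So the global minimum of C is P(0) + Q(2) + 2 = 0 − 832 + 2 = -830, attained at (0, 2).

(0, 2)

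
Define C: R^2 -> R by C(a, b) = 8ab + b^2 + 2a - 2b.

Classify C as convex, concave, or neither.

neither

C is quadratic, so its Hessian is the constant matrix H = [[0, 8], [8, 2]].
det(H) = -64, tr(H) = 2.
det(H) < 0, so H is indefinite: neither convex nor concave.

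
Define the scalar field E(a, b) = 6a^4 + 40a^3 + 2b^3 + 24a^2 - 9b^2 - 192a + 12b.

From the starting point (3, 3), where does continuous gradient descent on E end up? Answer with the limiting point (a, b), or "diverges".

E is separable, so gradient descent decouples: a follows -∂E/∂a, b follows -∂E/∂b.
∂E/∂a = 24(a - 1)(a + 2)(a + 4); at a=3 this is 1680, so a decreases.
∂E/∂b = 6(b - 2)(b - 1); at b=3 this is 12, so b decreases.
a converges to its nearest critical value 1 (a local min of the a-part); b converges to 2. The iterate converges to (1, 2).

(1, 2)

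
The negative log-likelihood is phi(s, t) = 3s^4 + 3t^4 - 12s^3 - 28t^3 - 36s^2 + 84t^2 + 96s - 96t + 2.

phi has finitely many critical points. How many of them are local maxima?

phi separates as a function of s plus a function of t, so ∇phi=0 decouples.
∂phi/∂s = 12(s - 4)(s - 1)(s + 2) = 0 at s ∈ {-2, 1, 4}; ∂phi/∂t = 12(t - 4)(t - 2)(t - 1) = 0 at t ∈ {1, 2, 4}.
The Hessian is diagonal: diag(phi_ss, phi_tt). Second derivatives: phi_ss(-2)=216, phi_ss(1)=-108, phi_ss(4)=216; phi_tt(1)=36, phi_tt(2)=-24, phi_tt(4)=72.
Local maxima occur where both diagonal entries negative: (1, 2). Count: 1.

1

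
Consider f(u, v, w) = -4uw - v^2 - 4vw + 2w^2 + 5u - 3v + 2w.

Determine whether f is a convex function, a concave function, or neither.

f is quadratic, so its Hessian is the constant matrix H = [[0, 0, -4], [0, -2, -4], [-4, -4, 4]].
Leading principal minors: 0, 0, 32.
Neither pattern holds ⇒ H is indefinite ⇒ neither convex nor concave.

neither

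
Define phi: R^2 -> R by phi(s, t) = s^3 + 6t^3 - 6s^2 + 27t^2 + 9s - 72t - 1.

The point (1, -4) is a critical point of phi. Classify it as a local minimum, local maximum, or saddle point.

The mixed partial ∂²phi/∂s∂t is 0, so the Hessian at any point is diag(phi_ss, phi_tt) = diag(6(s - 2), 18(2t + 3)).
At (1, -4): H = diag(-6, -90).
Both eigenvalues are negative, so H is negative definite: a local maximum.

local maximum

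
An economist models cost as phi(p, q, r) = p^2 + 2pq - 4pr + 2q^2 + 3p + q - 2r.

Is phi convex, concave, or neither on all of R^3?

phi is quadratic, so its Hessian is the constant matrix H = [[2, 2, -4], [2, 4, 0], [-4, 0, 0]].
Leading principal minors: 2, 4, -64.
Neither pattern holds ⇒ H is indefinite ⇒ neither convex nor concave.

neither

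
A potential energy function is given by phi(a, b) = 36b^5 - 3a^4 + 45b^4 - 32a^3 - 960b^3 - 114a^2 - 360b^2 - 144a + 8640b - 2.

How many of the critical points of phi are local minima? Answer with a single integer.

2

phi separates as a function of a plus a function of b, so ∇phi=0 decouples.
∂phi/∂a = -12(a + 1)(a + 3)(a + 4) = 0 at a ∈ {-4, -3, -1}; ∂phi/∂b = 180(b - 3)(b - 2)(b + 2)(b + 4) = 0 at b ∈ {-4, -2, 2, 3}.
The Hessian is diagonal: diag(phi_aa, phi_bb). Second derivatives: phi_aa(-4)=-36, phi_aa(-3)=24, phi_aa(-1)=-72; phi_bb(-4)=-15120, phi_bb(-2)=7200, phi_bb(2)=-4320, phi_bb(3)=6300.
Local minima occur where both diagonal entries positive: (-3, -2), (-3, 3). Count: 2.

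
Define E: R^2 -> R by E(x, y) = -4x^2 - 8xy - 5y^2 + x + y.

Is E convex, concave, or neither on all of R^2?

E is quadratic, so its Hessian is the constant matrix H = [[-8, -8], [-8, -10]].
det(H) = 16, tr(H) = -18.
det(H) > 0 and tr(H) < 0, so H is negative definite everywhere: concave.

concave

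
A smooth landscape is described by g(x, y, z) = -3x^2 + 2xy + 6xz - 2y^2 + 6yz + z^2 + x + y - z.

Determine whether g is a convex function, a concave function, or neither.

g is quadratic, so its Hessian is the constant matrix H = [[-6, 2, 6], [2, -4, 6], [6, 6, 2]].
Leading principal minors: -6, 20, 544.
Neither pattern holds ⇒ H is indefinite ⇒ neither convex nor concave.

neither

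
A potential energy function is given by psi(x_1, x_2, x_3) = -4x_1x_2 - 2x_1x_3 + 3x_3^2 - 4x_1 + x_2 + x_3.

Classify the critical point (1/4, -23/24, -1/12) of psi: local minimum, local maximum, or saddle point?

saddle point

The Hessian is constant: H = [[0, -4, -2], [-4, 0, 0], [-2, 0, 6]].
Leading principal minors: Δ₁ = 0, Δ₂ = -16, Δ₃ = -96.
The minors fit neither the all-positive nor the alternating-sign pattern, so H is indefinite: a saddle point.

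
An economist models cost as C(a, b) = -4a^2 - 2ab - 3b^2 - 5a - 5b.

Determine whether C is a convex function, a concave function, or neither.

C is quadratic, so its Hessian is the constant matrix H = [[-8, -2], [-2, -6]].
det(H) = 44, tr(H) = -14.
det(H) > 0 and tr(H) < 0, so H is negative definite everywhere: concave.

concave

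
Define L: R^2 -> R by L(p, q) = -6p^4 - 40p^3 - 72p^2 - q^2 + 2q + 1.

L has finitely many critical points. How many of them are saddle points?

L separates as a function of p plus a function of q, so ∇L=0 decouples.
∂L/∂p = -24p(p + 2)(p + 3) = 0 at p ∈ {-3, -2, 0}; ∂L/∂q = -2(q - 1) = 0 at q ∈ {1}.
The Hessian is diagonal: diag(L_pp, L_qq). Second derivatives: L_pp(-3)=-72, L_pp(-2)=48, L_pp(0)=-144; L_qq(1)=-2.
Saddle points occur where the two diagonal entries have opposite signs: (-2, 1). Count: 1.

1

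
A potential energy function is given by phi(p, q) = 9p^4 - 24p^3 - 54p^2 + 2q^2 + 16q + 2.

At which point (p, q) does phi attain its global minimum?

phi(p,q) separates as A(p) + B(q) + 2, so its minimum is min A + min B + 2.
A'(p) = 36p(p - 3)(p + 1) vanishes at p ∈ {-1, 0, 3}; B'(q) = 4q + 16 vanishes at q ∈ {-4}.
Local minima of A (where A''>0): A(-1)=-21, A(3)=-405. Local minima of B: B(-4)=-32.
So the global minimum of phi is A(3) + B(-4) + 2 = -405 − 32 + 2 = -435, attained at (3, -4).

(3, -4)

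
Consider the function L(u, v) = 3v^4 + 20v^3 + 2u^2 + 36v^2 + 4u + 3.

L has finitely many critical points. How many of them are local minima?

2

L separates as a function of u plus a function of v, so ∇L=0 decouples.
∂L/∂u = 4(u + 1) = 0 at u ∈ {-1}; ∂L/∂v = 12v(v + 2)(v + 3) = 0 at v ∈ {-3, -2, 0}.
The Hessian is diagonal: diag(L_uu, L_vv). Second derivatives: L_uu(-1)=4; L_vv(-3)=36, L_vv(-2)=-24, L_vv(0)=72.
Local minima occur where both diagonal entries positive: (-1, -3), (-1, 0). Count: 2.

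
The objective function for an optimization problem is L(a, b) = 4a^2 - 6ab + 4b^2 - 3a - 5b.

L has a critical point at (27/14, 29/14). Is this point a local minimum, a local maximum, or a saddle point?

The Hessian of L is constant: H = [[8, -6], [-6, 8]].
det(H) = 8·8 − (-6)² = 28.
det(H) > 0 and tr(H) = 16 > 0, so H is positive definite and the point is a local minimum.

local minimum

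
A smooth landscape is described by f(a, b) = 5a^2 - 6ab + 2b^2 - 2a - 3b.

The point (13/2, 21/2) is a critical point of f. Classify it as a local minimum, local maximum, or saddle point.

The Hessian of f is constant: H = [[10, -6], [-6, 4]].
det(H) = 10·4 − (-6)² = 4.
det(H) > 0 and tr(H) = 14 > 0, so H is positive definite and the point is a local minimum.

local minimum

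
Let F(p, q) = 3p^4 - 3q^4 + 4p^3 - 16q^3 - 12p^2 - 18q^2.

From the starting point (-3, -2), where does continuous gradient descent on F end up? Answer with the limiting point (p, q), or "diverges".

F is separable, so gradient descent decouples: p follows -∂F/∂p, q follows -∂F/∂q.
∂F/∂p = 12p(p - 1)(p + 2); at p=-3 this is -144, so p increases.
∂F/∂q = -12q(q + 1)(q + 3); at q=-2 this is -24, so q increases.
p converges to its nearest critical value -2 (a local min of the p-part); q converges to -1. The iterate converges to (-2, -1).

(-2, -1)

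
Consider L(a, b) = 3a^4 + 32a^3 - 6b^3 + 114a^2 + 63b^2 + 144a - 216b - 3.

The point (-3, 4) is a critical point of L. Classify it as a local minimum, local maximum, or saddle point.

The mixed partial ∂²L/∂a∂b is 0, so the Hessian at any point is diag(L_aa, L_bb) = diag(12(3a^2 + 16a + 19), 18(-2b + 7)).
At (-3, 4): H = diag(-24, -18).
Both eigenvalues are negative, so H is negative definite: a local maximum.

local maximum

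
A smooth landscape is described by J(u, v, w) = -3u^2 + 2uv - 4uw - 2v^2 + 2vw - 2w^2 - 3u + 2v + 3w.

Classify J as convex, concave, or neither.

concave

J is quadratic, so its Hessian is the constant matrix H = [[-6, 2, -4], [2, -4, 2], [-4, 2, -4]].
Leading principal minors: -6, 20, -24.
Signs alternate −, +, − ⇒ H ≺ 0 ⇒ concave.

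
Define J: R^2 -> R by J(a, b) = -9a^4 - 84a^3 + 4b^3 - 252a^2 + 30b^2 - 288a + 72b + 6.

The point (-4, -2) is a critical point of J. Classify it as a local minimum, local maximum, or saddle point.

saddle point

The mixed partial ∂²J/∂a∂b is 0, so the Hessian at any point is diag(J_aa, J_bb) = diag(-36(3a^2 + 14a + 14), 12(2b + 5)).
At (-4, -2): H = diag(-216, 12).
The eigenvalues have opposite signs, so H is indefinite: a saddle point.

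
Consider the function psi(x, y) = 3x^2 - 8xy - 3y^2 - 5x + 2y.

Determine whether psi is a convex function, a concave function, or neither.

neither

psi is quadratic, so its Hessian is the constant matrix H = [[6, -8], [-8, -6]].
det(H) = -100, tr(H) = 0.
det(H) < 0, so H is indefinite: neither convex nor concave.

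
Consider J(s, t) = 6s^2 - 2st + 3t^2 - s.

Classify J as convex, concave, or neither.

J is quadratic, so its Hessian is the constant matrix H = [[12, -2], [-2, 6]].
det(H) = 68, tr(H) = 18.
det(H) > 0 and tr(H) > 0, so H is positive definite everywhere: convex.

convex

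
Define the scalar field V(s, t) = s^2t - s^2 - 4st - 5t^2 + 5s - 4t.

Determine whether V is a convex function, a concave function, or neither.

neither

The term s^2t is cubic, so the Hessian is not constant.
∂²V/∂s² = 2t - 2, which takes both signs as t varies (negative for sufficiently negative t). A diagonal entry of the Hessian changing sign means the Hessian is neither positive- nor negative-semidefinite on all of R^2.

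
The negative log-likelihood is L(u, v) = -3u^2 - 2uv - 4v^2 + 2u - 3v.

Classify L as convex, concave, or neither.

L is quadratic, so its Hessian is the constant matrix H = [[-6, -2], [-2, -8]].
det(H) = 44, tr(H) = -14.
det(H) > 0 and tr(H) < 0, so H is negative definite everywhere: concave.

concave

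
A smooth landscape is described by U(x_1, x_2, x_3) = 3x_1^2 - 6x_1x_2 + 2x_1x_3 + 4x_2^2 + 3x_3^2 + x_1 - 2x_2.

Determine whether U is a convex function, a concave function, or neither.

U is quadratic, so its Hessian is the constant matrix H = [[6, -6, 2], [-6, 8, 0], [2, 0, 6]].
Leading principal minors: 6, 12, 40.
All positive ⇒ H ≻ 0 ⇒ convex.

convex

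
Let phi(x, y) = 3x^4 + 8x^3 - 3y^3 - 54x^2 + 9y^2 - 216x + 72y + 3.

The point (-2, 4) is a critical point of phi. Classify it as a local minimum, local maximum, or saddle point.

The mixed partial ∂²phi/∂x∂y is 0, so the Hessian at any point is diag(phi_xx, phi_yy) = diag(12(3x^2 + 4x - 9), 18(-y + 1)).
At (-2, 4): H = diag(-60, -54).
Both eigenvalues are negative, so H is negative definite: a local maximum.

local maximum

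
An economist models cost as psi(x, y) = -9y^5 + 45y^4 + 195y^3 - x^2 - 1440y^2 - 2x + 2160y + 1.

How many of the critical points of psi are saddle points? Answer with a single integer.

psi separates as a function of x plus a function of y, so ∇psi=0 decouples.
∂psi/∂x = -2(x + 1) = 0 at x ∈ {-1}; ∂psi/∂y = -45(y - 4)(y - 3)(y - 1)(y + 4) = 0 at y ∈ {-4, 1, 3, 4}.
The Hessian is diagonal: diag(psi_xx, psi_yy). Second derivatives: psi_xx(-1)=-2; psi_yy(-4)=12600, psi_yy(1)=-1350, psi_yy(3)=630, psi_yy(4)=-1080.
Saddle points occur where the two diagonal entries have opposite signs: (-1, -4), (-1, 3). Count: 2.

2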